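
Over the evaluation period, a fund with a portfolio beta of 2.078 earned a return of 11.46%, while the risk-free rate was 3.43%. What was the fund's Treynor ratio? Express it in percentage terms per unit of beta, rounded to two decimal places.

3.86%

Treynor = (R_P − R_f) / β_P = (11.46% − 3.43%) / 2.0780 = 8.03% / 2.0780 = 3.86%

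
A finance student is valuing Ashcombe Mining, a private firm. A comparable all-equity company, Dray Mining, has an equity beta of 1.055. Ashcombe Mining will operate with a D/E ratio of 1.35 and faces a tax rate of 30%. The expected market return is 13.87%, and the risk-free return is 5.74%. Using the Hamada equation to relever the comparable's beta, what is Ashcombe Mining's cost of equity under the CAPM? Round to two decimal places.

β_L = β_U × [1 + (1 − t)(D/E)] = 1.055 × [1 + (1 − 0.30) × 1.35]
    = 1.055 × [1 + 0.70 × 1.35] = 1.055 × 1.9450 = 2.0520
MRP = 13.87% − 5.74% = 8.13%
E(R) = R_f + β_L × MRP = 5.74% + 2.0520 × 8.13% = 22.42%

22.42%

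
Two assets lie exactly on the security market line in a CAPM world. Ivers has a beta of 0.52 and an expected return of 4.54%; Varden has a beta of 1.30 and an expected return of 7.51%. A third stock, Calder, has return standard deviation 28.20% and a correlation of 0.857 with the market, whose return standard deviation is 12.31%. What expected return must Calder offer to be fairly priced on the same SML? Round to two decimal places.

MRP = (7.51% − 4.54%) / (1.30 − 0.52) = 3.8077%
R_f = 4.54% − 0.52 × 3.8077% = 2.5600%
β_Calder = ρ·σ_i/σ_m = 0.857 × 28.20 / 12.31 = 1.9632
E(R_Calder) = R_f + β × MRP = 2.5600% + 1.9632 × 3.8077% = 10.04%

10.04%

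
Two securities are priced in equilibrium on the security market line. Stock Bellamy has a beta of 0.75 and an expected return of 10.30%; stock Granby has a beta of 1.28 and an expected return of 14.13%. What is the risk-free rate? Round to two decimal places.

Both satisfy E(R) = R_f + β·MRP, so the slope of the SML is
MRP = (14.13% − 10.30%) / (1.28 − 0.75) = 3.83% / 0.53 = 7.2264%
R_f = E(R_Bellamy) − β_Bellamy·MRP = 10.30% − 0.75 × 7.2264% = 4.8802%

4.88%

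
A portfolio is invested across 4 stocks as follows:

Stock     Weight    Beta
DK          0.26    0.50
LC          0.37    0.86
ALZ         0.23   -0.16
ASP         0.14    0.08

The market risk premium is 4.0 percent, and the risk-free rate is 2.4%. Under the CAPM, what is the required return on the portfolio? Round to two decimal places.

β_P = Σ w_i β_i = 0.26×0.50 + 0.37×0.86 + 0.23×-0.16 + 0.14×0.08 = 0.4226
E(R_P) = R_f + β_P × MRP = 2.4% + 0.4226 × 4.0% = 4.09%

4.09%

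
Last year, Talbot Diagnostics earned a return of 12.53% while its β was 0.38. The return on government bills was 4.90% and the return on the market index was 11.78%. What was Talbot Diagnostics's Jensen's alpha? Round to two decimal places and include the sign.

+5.02%

Market excess return = 11.78% − 4.90% = 6.88%
CAPM benchmark = R_f + β(R_m − R_f) = 4.90% + 0.38 × 6.88% = 7.5144%
α = actual − benchmark = 12.53% − 7.5144% = +5.02%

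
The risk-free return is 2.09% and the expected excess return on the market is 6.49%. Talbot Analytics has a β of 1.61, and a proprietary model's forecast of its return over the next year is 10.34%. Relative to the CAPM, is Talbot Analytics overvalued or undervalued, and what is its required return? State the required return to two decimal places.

Overvalued; required return 12.54%

Required return = R_f + β·MRP = 2.09% + 1.61 × 6.49% = 12.54%
Forecast 10.34% < required 12.54% → the stock plots below the SML → overvalued.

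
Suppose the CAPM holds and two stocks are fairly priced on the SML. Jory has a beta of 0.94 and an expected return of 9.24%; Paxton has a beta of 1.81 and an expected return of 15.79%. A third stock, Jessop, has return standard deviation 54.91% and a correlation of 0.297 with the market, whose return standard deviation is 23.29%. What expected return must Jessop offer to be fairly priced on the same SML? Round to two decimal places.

7.43%

MRP = (15.79% − 9.24%) / (1.81 − 0.94) = 7.5287%
R_f = 9.24% − 0.94 × 7.5287% = 2.1630%
β_Jessop = ρ·σ_i/σ_m = 0.297 × 54.91 / 23.29 = 0.7002
E(R_Jessop) = R_f + β × MRP = 2.1630% + 0.7002 × 7.5287% = 7.43%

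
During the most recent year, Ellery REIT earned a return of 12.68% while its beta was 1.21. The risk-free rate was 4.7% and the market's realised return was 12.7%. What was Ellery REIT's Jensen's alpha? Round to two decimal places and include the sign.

-1.70%

Market excess return = 12.7% − 4.7% = 8.00%
CAPM benchmark = R_f + β(R_m − R_f) = 4.7% + 1.21 × 8.0% = 14.3800%
α = actual − benchmark = 12.68% − 14.3800% = -1.70%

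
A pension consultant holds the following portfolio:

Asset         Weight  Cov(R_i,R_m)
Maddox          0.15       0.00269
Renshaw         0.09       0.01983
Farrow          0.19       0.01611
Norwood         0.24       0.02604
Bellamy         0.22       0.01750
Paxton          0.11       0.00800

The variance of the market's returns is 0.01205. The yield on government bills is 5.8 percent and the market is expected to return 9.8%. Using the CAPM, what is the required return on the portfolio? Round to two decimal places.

β_Maddox = 0.00269 / 0.01205 = 0.2232
β_Renshaw = 0.01983 / 0.01205 = 1.6456
β_Farrow = 0.01611 / 0.01205 = 1.3369
β_Norwood = 0.02604 / 0.01205 = 2.1610
β_Bellamy = 0.01750 / 0.01205 = 1.4523
β_Paxton = 0.00800 / 0.01205 = 0.6639
β_P = Σ w_i β_i = 0.15×0.2232 + 0.09×1.6456 + 0.19×1.3369 + 0.24×2.1610 + 0.22×1.4523 + 0.11×0.6639 = 1.3468
MRP = 9.8% − 5.8% = 4.00%
E(R_P) = R_f + β_P × MRP = 5.8% + 1.3468 × 4.0% = 11.19%

11.19%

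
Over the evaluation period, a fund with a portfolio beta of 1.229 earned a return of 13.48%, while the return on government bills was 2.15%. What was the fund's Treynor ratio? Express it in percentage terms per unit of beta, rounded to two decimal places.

Treynor = (R_P − R_f) / β_P = (13.48% − 2.15%) / 1.2290 = 11.33% / 1.2290 = 9.22%

9.22%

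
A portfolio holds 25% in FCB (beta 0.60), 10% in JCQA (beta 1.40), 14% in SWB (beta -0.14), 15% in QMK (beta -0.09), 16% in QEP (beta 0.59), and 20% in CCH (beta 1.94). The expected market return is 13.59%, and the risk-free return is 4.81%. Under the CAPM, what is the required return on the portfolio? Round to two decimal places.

11.30%

β_P = Σ w_i β_i = 0.25×0.60 + 0.10×1.40 + 0.14×-0.14 + 0.15×-0.09 + 0.16×0.59 + 0.20×1.94 = 0.7393
MRP = 13.59% − 4.81% = 8.78%
E(R_P) = R_f + β_P × MRP = 4.81% + 0.7393 × 8.78% = 11.30%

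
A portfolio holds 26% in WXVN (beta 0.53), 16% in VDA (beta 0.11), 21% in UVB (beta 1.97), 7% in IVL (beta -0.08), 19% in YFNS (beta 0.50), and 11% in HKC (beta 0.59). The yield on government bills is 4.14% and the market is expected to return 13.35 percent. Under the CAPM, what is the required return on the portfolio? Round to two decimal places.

β_P = Σ w_i β_i = 0.26×0.53 + 0.16×0.11 + 0.21×1.97 + 0.07×-0.08 + 0.19×0.50 + 0.11×0.59 = 0.7234
MRP = 13.35% − 4.14% = 9.21%
E(R_P) = R_f + β_P × MRP = 4.14% + 0.7234 × 9.21% = 10.80%

10.80%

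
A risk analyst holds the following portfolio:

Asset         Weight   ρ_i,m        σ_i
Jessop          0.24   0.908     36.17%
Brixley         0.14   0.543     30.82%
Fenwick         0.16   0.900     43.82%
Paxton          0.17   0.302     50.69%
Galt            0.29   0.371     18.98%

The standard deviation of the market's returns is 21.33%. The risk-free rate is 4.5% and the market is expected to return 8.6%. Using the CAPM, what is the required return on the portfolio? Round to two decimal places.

8.57%

β_Jessop = 0.908 × 36.17% / 21.33% = 1.5397
β_Brixley = 0.543 × 30.82% / 21.33% = 0.7846
β_Fenwick = 0.900 × 43.82% / 21.33% = 1.8489
β_Paxton = 0.302 × 50.69% / 21.33% = 0.7177
β_Galt = 0.371 × 18.98% / 21.33% = 0.3301
β_P = Σ w_i β_i = 0.24×1.5397 + 0.14×0.7846 + 0.16×1.8489 + 0.17×0.7177 + 0.29×0.3301 = 0.9929
MRP = 8.6% − 4.5% = 4.10%
E(R_P) = R_f + β_P × MRP = 4.5% + 0.9929 × 4.1% = 8.57%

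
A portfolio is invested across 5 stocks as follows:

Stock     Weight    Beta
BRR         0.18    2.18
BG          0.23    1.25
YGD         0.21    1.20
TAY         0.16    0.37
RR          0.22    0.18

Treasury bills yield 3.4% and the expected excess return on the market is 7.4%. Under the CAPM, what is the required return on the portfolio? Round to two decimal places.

11.03%

β_P = Σ w_i β_i = 0.18×2.18 + 0.23×1.25 + 0.21×1.20 + 0.16×0.37 + 0.22×0.18 = 1.0307
E(R_P) = R_f + β_P × MRP = 3.4% + 1.0307 × 7.4% = 11.03%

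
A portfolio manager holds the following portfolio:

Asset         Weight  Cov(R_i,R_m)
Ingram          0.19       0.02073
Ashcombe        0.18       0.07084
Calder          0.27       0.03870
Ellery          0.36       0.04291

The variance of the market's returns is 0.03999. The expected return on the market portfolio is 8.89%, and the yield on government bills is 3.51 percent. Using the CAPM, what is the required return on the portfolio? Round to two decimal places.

9.24%

β_Ingram = 0.02073 / 0.03999 = 0.5184
β_Ashcombe = 0.07084 / 0.03999 = 1.7714
β_Calder = 0.03870 / 0.03999 = 0.9677
β_Ellery = 0.04291 / 0.03999 = 1.0730
β_P = Σ w_i β_i = 0.19×0.5184 + 0.18×1.7714 + 0.27×0.9677 + 0.36×1.0730 = 1.0649
MRP = 8.89% − 3.51% = 5.38%
E(R_P) = R_f + β_P × MRP = 3.51% + 1.0649 × 5.38% = 9.24%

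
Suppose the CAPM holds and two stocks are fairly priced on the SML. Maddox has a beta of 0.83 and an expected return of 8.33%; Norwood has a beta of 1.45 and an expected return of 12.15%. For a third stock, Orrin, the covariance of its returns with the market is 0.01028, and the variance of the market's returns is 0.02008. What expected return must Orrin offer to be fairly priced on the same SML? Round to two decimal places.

MRP = (12.15% − 8.33%) / (1.45 − 0.83) = 6.1613%
R_f = 8.33% − 0.83 × 6.1613% = 3.2161%
β_Orrin = Cov / Var(R_m) = 0.01028 / 0.02008 = 0.5120
E(R_Orrin) = R_f + β × MRP = 3.2161% + 0.5120 × 6.1613% = 6.37%

6.37%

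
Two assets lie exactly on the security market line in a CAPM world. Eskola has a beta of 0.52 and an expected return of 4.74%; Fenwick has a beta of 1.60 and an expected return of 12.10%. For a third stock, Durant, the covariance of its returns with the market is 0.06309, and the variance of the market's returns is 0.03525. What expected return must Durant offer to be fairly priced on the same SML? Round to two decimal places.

MRP = (12.10% − 4.74%) / (1.60 − 0.52) = 6.8148%
R_f = 4.74% − 0.52 × 6.8148% = 1.1963%
β_Durant = Cov / Var(R_m) = 0.06309 / 0.03525 = 1.7898
E(R_Durant) = R_f + β × MRP = 1.1963% + 1.7898 × 6.8148% = 13.39%

13.39%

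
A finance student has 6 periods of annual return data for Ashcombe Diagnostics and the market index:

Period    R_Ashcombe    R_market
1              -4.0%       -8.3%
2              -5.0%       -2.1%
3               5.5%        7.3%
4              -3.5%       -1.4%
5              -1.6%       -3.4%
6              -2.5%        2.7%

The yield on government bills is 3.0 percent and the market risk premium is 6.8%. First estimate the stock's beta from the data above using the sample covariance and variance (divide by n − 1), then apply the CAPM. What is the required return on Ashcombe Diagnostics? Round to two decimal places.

6.70%

Mean R_i = (-4.0 − 5.0 + 5.5 − 3.5 − 1.6 − 2.5) / 6 = -1.8500%
Mean R_m = (-8.3 − 2.1 + 7.3 − 1.4 − 3.4 + 2.7) / 6 = -0.8667%
Σ(R_i − R̄_i)(R_m − R̄_m) = 77.8200  ⇒  Cov = 77.8200 / 5 = 15.5640
Σ(R_m − R̄_m)² = 142.8933  ⇒  Var(R_m) = 142.8933 / 5 = 28.5787
β = Cov / Var(R_m) = 15.5640 / 28.5787 = 0.5446
E(R) = R_f + β × MRP = 3.0% + 0.5446 × 6.8% = 6.70%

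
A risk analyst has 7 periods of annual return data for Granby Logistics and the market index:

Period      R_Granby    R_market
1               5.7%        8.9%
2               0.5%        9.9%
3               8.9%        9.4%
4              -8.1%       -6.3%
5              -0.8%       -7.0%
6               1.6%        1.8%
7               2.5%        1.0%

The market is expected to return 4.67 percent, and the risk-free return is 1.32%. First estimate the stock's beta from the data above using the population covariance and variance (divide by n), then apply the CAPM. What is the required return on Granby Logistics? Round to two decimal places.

Mean R_i = (5.7 + 0.5 + 8.9 − 8.1 − 0.8 + 1.6 + 2.5) / 7 = 1.4714%
Mean R_m = (8.9 + 9.9 + 9.4 − 6.3 − 7.0 + 1.8 + 1.0) / 7 = 2.5286%
Σ(R_i − R̄_i)(R_m − R̄_m) = 175.3057  ⇒  Cov = 175.3057 / 7 = 25.0437
Σ(R_m − R̄_m)² = 313.7543  ⇒  Var(R_m) = 313.7543 / 7 = 44.8220
β = Cov / Var(R_m) = 25.0437 / 44.8220 = 0.5587
MRP = 4.67% − 1.32% = 3.35%
E(R) = R_f + β × MRP = 1.32% + 0.5587 × 3.35% = 3.19%

3.19%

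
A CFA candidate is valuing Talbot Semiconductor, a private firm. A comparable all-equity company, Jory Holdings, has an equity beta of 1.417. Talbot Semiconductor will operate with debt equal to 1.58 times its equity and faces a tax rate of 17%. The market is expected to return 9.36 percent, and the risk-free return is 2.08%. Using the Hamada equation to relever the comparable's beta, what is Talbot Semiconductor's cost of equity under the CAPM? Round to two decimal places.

25.92%

β_L = β_U × [1 + (1 − t)(D/E)] = 1.417 × [1 + (1 − 0.17) × 1.58]
    = 1.417 × [1 + 0.83 × 1.58] = 1.417 × 2.3114 = 3.2753
MRP = 9.36% − 2.08% = 7.28%
E(R) = R_f + β_L × MRP = 2.08% + 3.2753 × 7.28% = 25.92%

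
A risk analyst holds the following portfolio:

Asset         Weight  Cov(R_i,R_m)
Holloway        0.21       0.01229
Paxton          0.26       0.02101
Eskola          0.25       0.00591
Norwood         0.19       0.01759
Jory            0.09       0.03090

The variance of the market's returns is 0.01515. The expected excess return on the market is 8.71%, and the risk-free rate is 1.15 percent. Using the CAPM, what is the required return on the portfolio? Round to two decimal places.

10.14%

β_Holloway = 0.01229 / 0.01515 = 0.8112
β_Paxton = 0.02101 / 0.01515 = 1.3868
β_Eskola = 0.00591 / 0.01515 = 0.3901
β_Norwood = 0.01759 / 0.01515 = 1.1611
β_Jory = 0.03090 / 0.01515 = 2.0396
β_P = Σ w_i β_i = 0.21×0.8112 + 0.26×1.3868 + 0.25×0.3901 + 0.19×1.1611 + 0.09×2.0396 = 1.0326
E(R_P) = R_f + β_P × MRP = 1.15% + 1.0326 × 8.71% = 10.14%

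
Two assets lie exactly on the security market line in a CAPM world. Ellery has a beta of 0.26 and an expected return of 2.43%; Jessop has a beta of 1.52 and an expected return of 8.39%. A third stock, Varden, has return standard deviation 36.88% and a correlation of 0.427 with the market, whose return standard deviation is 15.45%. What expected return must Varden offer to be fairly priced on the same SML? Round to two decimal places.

6.02%

MRP = (8.39% − 2.43%) / (1.52 − 0.26) = 4.7302%
R_f = 2.43% − 0.26 × 4.7302% = 1.2001%
β_Varden = ρ·σ_i/σ_m = 0.427 × 36.88 / 15.45 = 1.0193
E(R_Varden) = R_f + β × MRP = 1.2001% + 1.0193 × 4.7302% = 6.02%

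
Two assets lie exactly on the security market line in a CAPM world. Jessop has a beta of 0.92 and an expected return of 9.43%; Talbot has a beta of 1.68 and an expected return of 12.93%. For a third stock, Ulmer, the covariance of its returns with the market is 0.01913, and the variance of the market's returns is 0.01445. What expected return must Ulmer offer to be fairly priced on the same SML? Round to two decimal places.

MRP = (12.93% − 9.43%) / (1.68 − 0.92) = 4.6053%
R_f = 9.43% − 0.92 × 4.6053% = 5.1931%
β_Ulmer = Cov / Var(R_m) = 0.01913 / 0.01445 = 1.3239
E(R_Ulmer) = R_f + β × MRP = 5.1931% + 1.3239 × 4.6053% = 11.29%

11.29%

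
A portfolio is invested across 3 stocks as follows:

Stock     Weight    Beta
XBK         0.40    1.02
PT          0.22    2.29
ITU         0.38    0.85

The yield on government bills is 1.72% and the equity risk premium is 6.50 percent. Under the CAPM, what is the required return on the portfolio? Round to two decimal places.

β_P = Σ w_i β_i = 0.40×1.02 + 0.22×2.29 + 0.38×0.85 = 1.2348
E(R_P) = R_f + β_P × MRP = 1.72% + 1.2348 × 6.50% = 9.75%

9.75%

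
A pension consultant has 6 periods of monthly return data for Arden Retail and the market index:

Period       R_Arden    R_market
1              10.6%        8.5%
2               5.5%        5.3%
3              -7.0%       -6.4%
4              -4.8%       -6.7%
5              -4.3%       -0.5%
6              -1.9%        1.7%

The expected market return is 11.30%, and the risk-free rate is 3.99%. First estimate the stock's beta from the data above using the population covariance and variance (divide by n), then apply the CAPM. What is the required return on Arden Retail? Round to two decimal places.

11.57%

Mean R_i = (10.6 + 5.5 − 7.0 − 4.8 − 4.3 − 1.9) / 6 = -0.3167%
Mean R_m = (8.5 + 5.3 − 6.4 − 6.7 − 0.5 + 1.7) / 6 = 0.3167%
Σ(R_i − R̄_i)(R_m − R̄_m) = 195.7317  ⇒  Cov = 195.7317 / 6 = 32.6220
Σ(R_m − R̄_m)² = 188.7283  ⇒  Var(R_m) = 188.7283 / 6 = 31.4547
β = Cov / Var(R_m) = 32.6220 / 31.4547 = 1.0371
MRP = 11.30% − 3.99% = 7.31%
E(R) = R_f + β × MRP = 3.99% + 1.0371 × 7.31% = 11.57%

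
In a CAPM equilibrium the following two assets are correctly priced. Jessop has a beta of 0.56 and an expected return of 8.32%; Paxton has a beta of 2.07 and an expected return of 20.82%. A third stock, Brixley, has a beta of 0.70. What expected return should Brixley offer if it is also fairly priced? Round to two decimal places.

9.48%

MRP (SML slope) = (20.82% − 8.32%) / (2.07 − 0.56) = 12.50% / 1.51 = 8.2781%
R_f (intercept) = 8.32% − 0.56 × 8.2781% = 3.6843%
E(R_Brixley) = R_f + β × MRP = 3.6843% + 0.70 × 8.2781% = 9.48%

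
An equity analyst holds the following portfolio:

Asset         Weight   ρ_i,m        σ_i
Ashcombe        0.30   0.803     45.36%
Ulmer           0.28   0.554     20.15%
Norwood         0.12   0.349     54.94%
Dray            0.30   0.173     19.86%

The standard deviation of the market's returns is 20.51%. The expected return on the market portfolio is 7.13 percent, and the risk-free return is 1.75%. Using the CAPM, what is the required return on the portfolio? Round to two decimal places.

6.31%

β_Ashcombe = 0.803 × 45.36% / 20.51% = 1.7759
β_Ulmer = 0.554 × 20.15% / 20.51% = 0.5443
β_Norwood = 0.349 × 54.94% / 20.51% = 0.9349
β_Dray = 0.173 × 19.86% / 20.51% = 0.1675
β_P = Σ w_i β_i = 0.30×1.7759 + 0.28×0.5443 + 0.12×0.9349 + 0.30×0.1675 = 0.8476
MRP = 7.13% − 1.75% = 5.38%
E(R_P) = R_f + β_P × MRP = 1.75% + 0.8476 × 5.38% = 6.31%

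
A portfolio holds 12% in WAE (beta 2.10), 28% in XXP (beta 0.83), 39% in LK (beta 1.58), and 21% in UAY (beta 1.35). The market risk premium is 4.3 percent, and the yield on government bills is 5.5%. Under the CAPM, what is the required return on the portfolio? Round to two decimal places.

11.45%

β_P = Σ w_i β_i = 0.12×2.10 + 0.28×0.83 + 0.39×1.58 + 0.21×1.35 = 1.3841
E(R_P) = R_f + β_P × MRP = 5.5% + 1.3841 × 4.3% = 11.45%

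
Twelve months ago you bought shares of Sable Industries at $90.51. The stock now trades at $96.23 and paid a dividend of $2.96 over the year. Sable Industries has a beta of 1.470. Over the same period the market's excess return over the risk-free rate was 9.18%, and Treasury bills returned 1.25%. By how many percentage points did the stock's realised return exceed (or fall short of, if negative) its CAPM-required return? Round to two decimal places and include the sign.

Realised HPR = (P1 + D1 − P0) / P0 = (96.23 + 2.96 − 90.51) / 90.51 = 8.68 / 90.51 = 9.5901%
CAPM required = R_f + β·MRP = 1.25% + 1.470 × 9.18% = 14.74460%
α = realised − required = 9.5901% − 14.74460% = -5.15%

-5.15%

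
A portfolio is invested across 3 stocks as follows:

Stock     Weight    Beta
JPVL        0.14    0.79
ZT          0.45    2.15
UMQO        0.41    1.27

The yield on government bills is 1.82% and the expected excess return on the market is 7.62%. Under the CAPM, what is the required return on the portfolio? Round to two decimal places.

14.00%

β_P = Σ w_i β_i = 0.14×0.79 + 0.45×2.15 + 0.41×1.27 = 1.5988
E(R_P) = R_f + β_P × MRP = 1.82% + 1.5988 × 7.62% = 14.00%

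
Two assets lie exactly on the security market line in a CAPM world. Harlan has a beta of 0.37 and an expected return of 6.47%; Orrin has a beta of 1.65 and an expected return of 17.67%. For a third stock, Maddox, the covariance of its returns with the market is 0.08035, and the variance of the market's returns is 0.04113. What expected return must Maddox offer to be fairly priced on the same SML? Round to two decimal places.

20.33%

MRP = (17.67% − 6.47%) / (1.65 − 0.37) = 8.7500%
R_f = 6.47% − 0.37 × 8.7500% = 3.2325%
β_Maddox = Cov / Var(R_m) = 0.08035 / 0.04113 = 1.9536
E(R_Maddox) = R_f + β × MRP = 3.2325% + 1.9536 × 8.7500% = 20.33%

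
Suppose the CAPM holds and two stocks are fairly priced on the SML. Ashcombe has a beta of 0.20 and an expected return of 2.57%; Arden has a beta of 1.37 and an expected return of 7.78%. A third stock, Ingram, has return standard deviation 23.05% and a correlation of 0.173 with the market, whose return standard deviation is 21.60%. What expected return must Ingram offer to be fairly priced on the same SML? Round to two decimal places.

2.50%

MRP = (7.78% − 2.57%) / (1.37 − 0.20) = 4.4530%
R_f = 2.57% − 0.20 × 4.4530% = 1.6794%
β_Ingram = ρ·σ_i/σ_m = 0.173 × 23.05 / 21.60 = 0.1846
E(R_Ingram) = R_f + β × MRP = 1.6794% + 0.1846 × 4.4530% = 2.50%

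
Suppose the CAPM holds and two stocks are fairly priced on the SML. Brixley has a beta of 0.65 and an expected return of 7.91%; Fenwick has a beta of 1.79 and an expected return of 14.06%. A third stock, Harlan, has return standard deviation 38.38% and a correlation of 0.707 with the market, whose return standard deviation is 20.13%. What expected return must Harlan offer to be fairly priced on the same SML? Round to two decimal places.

MRP = (14.06% − 7.91%) / (1.79 − 0.65) = 5.3947%
R_f = 7.91% − 0.65 × 5.3947% = 4.4034%
β_Harlan = ρ·σ_i/σ_m = 0.707 × 38.38 / 20.13 = 1.3480
E(R_Harlan) = R_f + β × MRP = 4.4034% + 1.3480 × 5.3947% = 11.68%

11.68%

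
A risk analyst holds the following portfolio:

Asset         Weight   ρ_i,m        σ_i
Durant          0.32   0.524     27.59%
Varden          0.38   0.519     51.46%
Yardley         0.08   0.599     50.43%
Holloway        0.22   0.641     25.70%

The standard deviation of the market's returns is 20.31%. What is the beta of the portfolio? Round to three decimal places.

1.025

β_Durant = 0.524 × 27.59% / 20.31% = 0.7118
β_Varden = 0.519 × 51.46% / 20.31% = 1.3150
β_Yardley = 0.599 × 50.43% / 20.31% = 1.4873
β_Holloway = 0.641 × 25.70% / 20.31% = 0.8111
β_P = Σ w_i β_i = 0.32×0.7118 + 0.38×1.3150 + 0.08×1.4873 + 0.22×0.8111 = 1.0249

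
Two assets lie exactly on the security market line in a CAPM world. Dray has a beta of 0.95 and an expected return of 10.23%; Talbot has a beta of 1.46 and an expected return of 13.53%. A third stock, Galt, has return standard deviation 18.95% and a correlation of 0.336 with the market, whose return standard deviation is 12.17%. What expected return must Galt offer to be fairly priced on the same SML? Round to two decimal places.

7.47%

MRP = (13.53% − 10.23%) / (1.46 − 0.95) = 6.4706%
R_f = 10.23% − 0.95 × 6.4706% = 4.0829%
β_Galt = ρ·σ_i/σ_m = 0.336 × 18.95 / 12.17 = 0.5232
E(R_Galt) = R_f + β × MRP = 4.0829% + 0.5232 × 6.4706% = 7.47%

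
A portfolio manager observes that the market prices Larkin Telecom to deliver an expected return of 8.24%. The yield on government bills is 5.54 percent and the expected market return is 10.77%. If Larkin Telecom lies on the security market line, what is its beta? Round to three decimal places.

MRP = 10.77% − 5.54% = 5.23%
β = (E(R) − R_f) / MRP = (8.24% − 5.54%) / 5.23% = 2.70% / 5.23% = 0.516

0.516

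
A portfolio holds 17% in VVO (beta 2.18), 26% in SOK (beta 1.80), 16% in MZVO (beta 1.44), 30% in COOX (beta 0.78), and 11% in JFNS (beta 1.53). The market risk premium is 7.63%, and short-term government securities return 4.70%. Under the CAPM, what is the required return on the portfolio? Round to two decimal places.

β_P = Σ w_i β_i = 0.17×2.18 + 0.26×1.80 + 0.16×1.44 + 0.30×0.78 + 0.11×1.53 = 1.4713
E(R_P) = R_f + β_P × MRP = 4.70% + 1.4713 × 7.63% = 15.93%

15.93%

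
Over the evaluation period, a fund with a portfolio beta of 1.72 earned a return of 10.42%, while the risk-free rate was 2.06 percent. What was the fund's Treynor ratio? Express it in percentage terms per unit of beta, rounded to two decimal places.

Treynor = (R_P − R_f) / β_P = (10.42% − 2.06%) / 1.7200 = 8.36% / 1.7200 = 4.86%

4.86%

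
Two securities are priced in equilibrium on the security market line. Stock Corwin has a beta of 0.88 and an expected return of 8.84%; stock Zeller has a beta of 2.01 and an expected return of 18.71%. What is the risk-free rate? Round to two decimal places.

1.15%

Both satisfy E(R) = R_f + β·MRP, so the slope of the SML is
MRP = (18.71% − 8.84%) / (2.01 − 0.88) = 9.87% / 1.13 = 8.7345%
R_f = E(R_Corwin) − β_Corwin·MRP = 8.84% − 0.88 × 8.7345% = 1.1536%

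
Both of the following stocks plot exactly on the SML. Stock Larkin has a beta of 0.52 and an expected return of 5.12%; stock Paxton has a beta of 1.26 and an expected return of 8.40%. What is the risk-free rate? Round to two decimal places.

2.82%

Both satisfy E(R) = R_f + β·MRP, so the slope of the SML is
MRP = (8.40% − 5.12%) / (1.26 − 0.52) = 3.28% / 0.74 = 4.4324%
R_f = E(R_Larkin) − β_Larkin·MRP = 5.12% − 0.52 × 4.4324% = 2.8152%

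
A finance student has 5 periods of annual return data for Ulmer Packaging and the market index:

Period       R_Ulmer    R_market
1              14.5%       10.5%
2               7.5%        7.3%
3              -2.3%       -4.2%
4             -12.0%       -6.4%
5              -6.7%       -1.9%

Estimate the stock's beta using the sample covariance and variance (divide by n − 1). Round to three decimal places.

1.386

Mean R_i = (14.5 + 7.5 − 2.3 − 12.0 − 6.7) / 5 = 0.2000%
Mean R_m = (10.5 + 7.3 − 4.2 − 6.4 − 1.9) / 5 = 1.0600%
Σ(R_i − R̄_i)(R_m − R̄_m) = 305.1300  ⇒  Cov = 305.1300 / 4 = 76.2825
Σ(R_m − R̄_m)² = 220.1320  ⇒  Var(R_m) = 220.1320 / 4 = 55.0330
β = Cov / Var(R_m) = 76.2825 / 55.0330 = 1.3861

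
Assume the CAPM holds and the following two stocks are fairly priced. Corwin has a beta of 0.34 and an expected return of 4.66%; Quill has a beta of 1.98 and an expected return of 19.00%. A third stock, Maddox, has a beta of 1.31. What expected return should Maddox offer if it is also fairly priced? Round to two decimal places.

MRP (SML slope) = (19.00% − 4.66%) / (1.98 − 0.34) = 14.34% / 1.64 = 8.7439%
R_f (intercept) = 4.66% − 0.34 × 8.7439% = 1.6871%
E(R_Maddox) = R_f + β × MRP = 1.6871% + 1.31 × 8.7439% = 13.14%

13.14%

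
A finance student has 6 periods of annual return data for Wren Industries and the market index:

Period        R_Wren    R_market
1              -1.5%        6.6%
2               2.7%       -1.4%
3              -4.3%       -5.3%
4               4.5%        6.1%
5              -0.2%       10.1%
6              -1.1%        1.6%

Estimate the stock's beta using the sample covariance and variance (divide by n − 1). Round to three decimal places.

Mean R_i = (-1.5 + 2.7 − 4.3 + 4.5 − 0.2 − 1.1) / 6 = 0.0167%
Mean R_m = (6.6 − 1.4 − 5.3 + 6.1 + 10.1 + 1.6) / 6 = 2.9500%
Σ(R_i − R̄_i)(R_m − R̄_m) = 32.4850  ⇒  Cov = 32.4850 / 5 = 6.4970
Σ(R_m − R̄_m)² = 163.1750  ⇒  Var(R_m) = 163.1750 / 5 = 32.6350
β = Cov / Var(R_m) = 6.4970 / 32.6350 = 0.1991

0.199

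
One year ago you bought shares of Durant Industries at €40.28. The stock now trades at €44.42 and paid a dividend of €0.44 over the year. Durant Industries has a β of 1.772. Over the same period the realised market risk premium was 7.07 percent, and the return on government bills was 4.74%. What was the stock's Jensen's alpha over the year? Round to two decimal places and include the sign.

-5.90%

Realised HPR = (P1 + D1 − P0) / P0 = (44.42 + 0.44 − 40.28) / 40.28 = 4.58 / 40.28 = 11.3704%
CAPM required = R_f + β·MRP = 4.74% + 1.772 × 7.07% = 17.26804%
α = realised − required = 11.3704% − 17.26804% = -5.90%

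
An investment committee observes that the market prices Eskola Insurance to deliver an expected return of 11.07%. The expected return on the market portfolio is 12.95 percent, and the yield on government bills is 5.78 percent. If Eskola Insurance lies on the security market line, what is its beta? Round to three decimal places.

0.738

MRP = 12.95% − 5.78% = 7.17%
β = (E(R) − R_f) / MRP = (11.07% − 5.78%) / 7.17% = 5.29% / 7.17% = 0.738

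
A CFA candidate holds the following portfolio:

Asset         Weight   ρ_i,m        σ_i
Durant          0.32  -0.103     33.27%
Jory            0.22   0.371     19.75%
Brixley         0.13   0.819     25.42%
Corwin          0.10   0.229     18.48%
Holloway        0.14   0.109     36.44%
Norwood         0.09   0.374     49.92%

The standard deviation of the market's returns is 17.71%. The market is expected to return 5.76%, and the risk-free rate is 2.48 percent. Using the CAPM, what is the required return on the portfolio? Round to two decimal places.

3.57%

β_Durant = -0.103 × 33.27% / 17.71% = -0.1935
β_Jory = 0.371 × 19.75% / 17.71% = 0.4137
β_Brixley = 0.819 × 25.42% / 17.71% = 1.1755
β_Corwin = 0.229 × 18.48% / 17.71% = 0.2390
β_Holloway = 0.109 × 36.44% / 17.71% = 0.2243
β_Norwood = 0.374 × 49.92% / 17.71% = 1.0542
β_P = Σ w_i β_i = 0.32×-0.1935 + 0.22×0.4137 + 0.13×1.1755 + 0.10×0.2390 + 0.14×0.2243 + 0.09×1.0542 = 0.3321
MRP = 5.76% − 2.48% = 3.28%
E(R_P) = R_f + β_P × MRP = 2.48% + 0.3321 × 3.28% = 3.57%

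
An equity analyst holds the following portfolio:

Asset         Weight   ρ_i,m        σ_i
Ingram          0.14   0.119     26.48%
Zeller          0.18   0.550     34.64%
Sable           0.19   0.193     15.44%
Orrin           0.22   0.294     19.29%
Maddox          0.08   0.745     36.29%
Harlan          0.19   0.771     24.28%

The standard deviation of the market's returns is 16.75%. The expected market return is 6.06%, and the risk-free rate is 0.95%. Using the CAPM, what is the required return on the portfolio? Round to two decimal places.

β_Ingram = 0.119 × 26.48% / 16.75% = 0.1881
β_Zeller = 0.550 × 34.64% / 16.75% = 1.1374
β_Sable = 0.193 × 15.44% / 16.75% = 0.1779
β_Orrin = 0.294 × 19.29% / 16.75% = 0.3386
β_Maddox = 0.745 × 36.29% / 16.75% = 1.6141
β_Harlan = 0.771 × 24.28% / 16.75% = 1.1176
β_P = Σ w_i β_i = 0.14×0.1881 + 0.18×1.1374 + 0.19×0.1779 + 0.22×0.3386 + 0.08×1.6141 + 0.19×1.1176 = 0.6808
MRP = 6.06% − 0.95% = 5.11%
E(R_P) = R_f + β_P × MRP = 0.95% + 0.6808 × 5.11% = 4.43%

4.43%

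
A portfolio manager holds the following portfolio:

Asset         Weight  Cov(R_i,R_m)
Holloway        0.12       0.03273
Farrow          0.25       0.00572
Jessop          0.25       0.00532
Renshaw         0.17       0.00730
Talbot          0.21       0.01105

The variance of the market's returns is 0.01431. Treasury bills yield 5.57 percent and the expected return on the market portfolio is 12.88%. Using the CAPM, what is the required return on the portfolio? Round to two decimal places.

10.81%

β_Holloway = 0.03273 / 0.01431 = 2.2872
β_Farrow = 0.00572 / 0.01431 = 0.3997
β_Jessop = 0.00532 / 0.01431 = 0.3718
β_Renshaw = 0.00730 / 0.01431 = 0.5101
β_Talbot = 0.01105 / 0.01431 = 0.7722
β_P = Σ w_i β_i = 0.12×2.2872 + 0.25×0.3997 + 0.25×0.3718 + 0.17×0.5101 + 0.21×0.7722 = 0.7162
MRP = 12.88% − 5.57% = 7.31%
E(R_P) = R_f + β_P × MRP = 5.57% + 0.7162 × 7.31% = 10.81%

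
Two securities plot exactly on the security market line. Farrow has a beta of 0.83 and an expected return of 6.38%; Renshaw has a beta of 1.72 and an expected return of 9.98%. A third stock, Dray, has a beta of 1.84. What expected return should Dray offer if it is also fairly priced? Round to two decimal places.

10.47%

MRP (SML slope) = (9.98% − 6.38%) / (1.72 − 0.83) = 3.60% / 0.89 = 4.0449%
R_f (intercept) = 6.38% − 0.83 × 4.0449% = 3.0227%
E(R_Dray) = R_f + β × MRP = 3.0227% + 1.84 × 4.0449% = 10.47%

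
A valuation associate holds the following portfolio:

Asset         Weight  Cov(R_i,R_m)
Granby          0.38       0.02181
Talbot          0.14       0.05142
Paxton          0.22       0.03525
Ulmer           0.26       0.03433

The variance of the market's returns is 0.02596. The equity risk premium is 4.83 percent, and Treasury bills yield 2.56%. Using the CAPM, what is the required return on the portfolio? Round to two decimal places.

β_Granby = 0.02181 / 0.02596 = 0.8401
β_Talbot = 0.05142 / 0.02596 = 1.9807
β_Paxton = 0.03525 / 0.02596 = 1.3579
β_Ulmer = 0.03433 / 0.02596 = 1.3224
β_P = Σ w_i β_i = 0.38×0.8401 + 0.14×1.9807 + 0.22×1.3579 + 0.26×1.3224 = 1.2391
E(R_P) = R_f + β_P × MRP = 2.56% + 1.2391 × 4.83% = 8.54%

8.54%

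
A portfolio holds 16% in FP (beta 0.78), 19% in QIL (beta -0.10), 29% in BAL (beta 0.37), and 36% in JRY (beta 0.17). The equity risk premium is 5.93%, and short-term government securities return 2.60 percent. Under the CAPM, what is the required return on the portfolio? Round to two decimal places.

4.23%

β_P = Σ w_i β_i = 0.16×0.78 + 0.19×-0.10 + 0.29×0.37 + 0.36×0.17 = 0.2743
E(R_P) = R_f + β_P × MRP = 2.60% + 0.2743 × 5.93% = 4.23%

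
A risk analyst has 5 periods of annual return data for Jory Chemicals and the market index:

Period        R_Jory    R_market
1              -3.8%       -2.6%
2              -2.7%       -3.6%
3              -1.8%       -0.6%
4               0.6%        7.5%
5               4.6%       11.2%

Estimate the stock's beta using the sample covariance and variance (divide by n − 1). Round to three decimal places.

Mean R_i = (-3.8 − 2.7 − 1.8 + 0.6 + 4.6) / 5 = -0.6200%
Mean R_m = (-2.6 − 3.6 − 0.6 + 7.5 + 11.2) / 5 = 2.3800%
Σ(R_i − R̄_i)(R_m − R̄_m) = 84.0780  ⇒  Cov = 84.0780 / 4 = 21.0195
Σ(R_m − R̄_m)² = 173.4480  ⇒  Var(R_m) = 173.4480 / 4 = 43.3620
β = Cov / Var(R_m) = 21.0195 / 43.3620 = 0.4847

0.485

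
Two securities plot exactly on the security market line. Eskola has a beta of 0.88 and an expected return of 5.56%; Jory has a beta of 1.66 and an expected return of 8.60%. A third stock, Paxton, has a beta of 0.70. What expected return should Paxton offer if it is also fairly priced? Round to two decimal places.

4.86%

MRP (SML slope) = (8.60% − 5.56%) / (1.66 − 0.88) = 3.04% / 0.78 = 3.8974%
R_f (intercept) = 5.56% − 0.88 × 3.8974% = 2.1303%
E(R_Paxton) = R_f + β × MRP = 2.1303% + 0.70 × 3.8974% = 4.86%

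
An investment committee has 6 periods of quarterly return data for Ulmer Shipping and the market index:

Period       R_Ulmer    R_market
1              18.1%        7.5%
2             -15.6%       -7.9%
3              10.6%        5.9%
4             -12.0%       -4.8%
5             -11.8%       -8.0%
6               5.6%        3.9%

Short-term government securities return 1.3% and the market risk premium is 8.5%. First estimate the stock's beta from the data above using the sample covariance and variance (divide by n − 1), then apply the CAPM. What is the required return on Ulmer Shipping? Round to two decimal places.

17.79%

Mean R_i = (18.1 − 15.6 + 10.6 − 12.0 − 11.8 + 5.6) / 6 = -0.8500%
Mean R_m = (7.5 − 7.9 + 5.9 − 4.8 − 8.0 + 3.9) / 6 = -0.5667%
Σ(R_i − R̄_i)(R_m − R̄_m) = 492.4800  ⇒  Cov = 492.4800 / 5 = 98.4960
Σ(R_m − R̄_m)² = 253.7933  ⇒  Var(R_m) = 253.7933 / 5 = 50.7587
β = Cov / Var(R_m) = 98.4960 / 50.7587 = 1.9405
E(R) = R_f + β × MRP = 1.3% + 1.9405 × 8.5% = 17.79%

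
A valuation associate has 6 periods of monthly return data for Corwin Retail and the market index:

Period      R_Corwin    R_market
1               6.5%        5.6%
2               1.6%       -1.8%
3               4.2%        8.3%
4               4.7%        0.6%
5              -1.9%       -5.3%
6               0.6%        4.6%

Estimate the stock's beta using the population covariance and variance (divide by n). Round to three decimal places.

Mean R_i = (6.5 + 1.6 + 4.2 + 4.7 − 1.9 + 0.6) / 6 = 2.6167%
Mean R_m = (5.6 − 1.8 + 8.3 + 0.6 − 5.3 + 4.6) / 6 = 2.0000%
Σ(R_i − R̄_i)(R_m − R̄_m) = 52.6300  ⇒  Cov = 52.6300 / 6 = 8.7717
Σ(R_m − R̄_m)² = 129.1000  ⇒  Var(R_m) = 129.1000 / 6 = 21.5167
β = Cov / Var(R_m) = 8.7717 / 21.5167 = 0.4077

0.408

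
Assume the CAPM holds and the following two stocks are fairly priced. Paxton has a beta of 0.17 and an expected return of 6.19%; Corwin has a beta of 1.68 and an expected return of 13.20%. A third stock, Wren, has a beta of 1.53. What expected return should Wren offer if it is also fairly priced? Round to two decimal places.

12.50%

MRP (SML slope) = (13.20% − 6.19%) / (1.68 − 0.17) = 7.01% / 1.51 = 4.6424%
R_f (intercept) = 6.19% − 0.17 × 4.6424% = 5.4008%
E(R_Wren) = R_f + β × MRP = 5.4008% + 1.53 × 4.6424% = 12.50%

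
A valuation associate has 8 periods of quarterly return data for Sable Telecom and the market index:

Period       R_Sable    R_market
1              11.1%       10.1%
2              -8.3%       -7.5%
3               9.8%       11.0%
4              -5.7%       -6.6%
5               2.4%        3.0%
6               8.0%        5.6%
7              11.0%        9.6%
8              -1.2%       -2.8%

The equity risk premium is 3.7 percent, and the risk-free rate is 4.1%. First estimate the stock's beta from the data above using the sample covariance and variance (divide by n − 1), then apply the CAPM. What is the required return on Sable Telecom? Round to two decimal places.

7.84%

Mean R_i = (11.1 − 8.3 + 9.8 − 5.7 + 2.4 + 8.0 + 11.0 − 1.2) / 8 = 3.3875%
Mean R_m = (10.1 − 7.5 + 11.0 − 6.6 + 3.0 + 5.6 + 9.6 − 2.8) / 8 = 2.8000%
Σ(R_i − R̄_i)(R_m − R̄_m) = 404.8600  ⇒  Cov = 404.8600 / 7 = 57.8371
Σ(R_m − R̄_m)² = 400.4600  ⇒  Var(R_m) = 400.4600 / 7 = 57.2086
β = Cov / Var(R_m) = 57.8371 / 57.2086 = 1.0110
E(R) = R_f + β × MRP = 4.1% + 1.0110 × 3.7% = 7.84%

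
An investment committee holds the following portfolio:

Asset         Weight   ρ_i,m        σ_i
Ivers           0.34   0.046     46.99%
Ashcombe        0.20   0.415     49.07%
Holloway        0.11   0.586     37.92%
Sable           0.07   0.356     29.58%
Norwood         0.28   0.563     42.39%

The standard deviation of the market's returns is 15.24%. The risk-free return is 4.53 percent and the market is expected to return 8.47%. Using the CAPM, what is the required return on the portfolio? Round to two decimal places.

β_Ivers = 0.046 × 46.99% / 15.24% = 0.1418
β_Ashcombe = 0.415 × 49.07% / 15.24% = 1.3362
β_Holloway = 0.586 × 37.92% / 15.24% = 1.4581
β_Sable = 0.356 × 29.58% / 15.24% = 0.6910
β_Norwood = 0.563 × 42.39% / 15.24% = 1.5660
β_P = Σ w_i β_i = 0.34×0.1418 + 0.20×1.3362 + 0.11×1.4581 + 0.07×0.6910 + 0.28×1.5660 = 0.9627
MRP = 8.47% − 4.53% = 3.94%
E(R_P) = R_f + β_P × MRP = 4.53% + 0.9627 × 3.94% = 8.32%

8.32%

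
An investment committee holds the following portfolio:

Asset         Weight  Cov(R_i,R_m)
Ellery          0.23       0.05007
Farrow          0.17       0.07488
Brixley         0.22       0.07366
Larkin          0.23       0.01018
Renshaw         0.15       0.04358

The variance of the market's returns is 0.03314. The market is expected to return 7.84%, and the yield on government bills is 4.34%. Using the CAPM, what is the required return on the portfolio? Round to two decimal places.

9.55%

β_Ellery = 0.05007 / 0.03314 = 1.5109
β_Farrow = 0.07488 / 0.03314 = 2.2595
β_Brixley = 0.07366 / 0.03314 = 2.2227
β_Larkin = 0.01018 / 0.03314 = 0.3072
β_Renshaw = 0.04358 / 0.03314 = 1.3150
β_P = Σ w_i β_i = 0.23×1.5109 + 0.17×2.2595 + 0.22×2.2227 + 0.23×0.3072 + 0.15×1.3150 = 1.4885
MRP = 7.84% − 4.34% = 3.50%
E(R_P) = R_f + β_P × MRP = 4.34% + 1.4885 × 3.50% = 9.55%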